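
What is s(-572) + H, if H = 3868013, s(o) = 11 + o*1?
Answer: 3867452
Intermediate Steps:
s(o) = 11 + o
s(-572) + H = (11 - 572) + 3868013 = -561 + 3868013 = 3867452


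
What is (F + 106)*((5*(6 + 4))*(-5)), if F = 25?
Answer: -32750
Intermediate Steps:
(F + 106)*((5*(6 + 4))*(-5)) = (25 + 106)*((5*(6 + 4))*(-5)) = 131*((5*10)*(-5)) = 131*(50*(-5)) = 131*(-250) = -32750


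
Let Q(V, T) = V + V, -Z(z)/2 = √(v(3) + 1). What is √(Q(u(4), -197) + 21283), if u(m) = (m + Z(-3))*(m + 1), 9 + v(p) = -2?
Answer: √(21323 - 20*I*√10) ≈ 146.02 - 0.217*I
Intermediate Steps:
v(p) = -11 (v(p) = -9 - 2 = -11)
Z(z) = -2*I*√10 (Z(z) = -2*√(-11 + 1) = -2*I*√10)
u(m) = (1 + m)*(m - 2*I*√10) (u(m) = (m - 2*I*√10)*(m + 1) = (m - 2*I*√10)*(1 + m) = (1 + m)*(m - 2*I*√10))
Q(V, T) = 2*V
√(Q(u(4), -197) + 21283) = √(2*(4 + 4² - 2*I*√10 - 2*I*4*√10) + 21283) = √(2*(4 + 16 - 2*I*√10 - 8*I*√10) + 21283) = √(2*(20 - 10*I*√10) + 21283) = √((40 - 20*I*√10) + 21283) = √(21323 - 20*I*√10)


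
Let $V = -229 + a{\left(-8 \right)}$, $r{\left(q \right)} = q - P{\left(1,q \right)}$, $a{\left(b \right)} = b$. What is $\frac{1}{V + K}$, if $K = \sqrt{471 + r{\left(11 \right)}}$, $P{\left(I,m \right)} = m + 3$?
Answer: $- \frac{79}{18567} - \frac{2 \sqrt{13}}{18567} \approx -0.0046432$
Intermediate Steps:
$P{\left(I,m \right)} = 3 + m$
$r{\left(q \right)} = -3$ ($r{\left(q \right)} = q - \left(3 + q\right) = -3$)
$V = -237$ ($V = -229 - 8 = -237$)
$K = 6 \sqrt{13}$ ($K = \sqrt{471 - 3} = \sqrt{468} = 6 \sqrt{13} \approx 21.633$)
$\frac{1}{V + K} = \frac{1}{-237 + 6 \sqrt{13}}$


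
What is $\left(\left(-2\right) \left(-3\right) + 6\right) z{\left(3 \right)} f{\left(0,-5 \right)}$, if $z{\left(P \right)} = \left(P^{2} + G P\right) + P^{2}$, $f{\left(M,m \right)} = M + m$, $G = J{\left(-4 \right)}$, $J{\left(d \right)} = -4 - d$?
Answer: $-1080$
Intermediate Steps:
$G = 0$ ($G = -4 - -4 = -4 + 4 = 0$)
$z{\left(P \right)} = 2 P^{2}$ ($z{\left(P \right)} = \left(P^{2} + 0 P\right) + P^{2} = \left(P^{2} + 0\right) + P^{2} = P^{2} + P^{2} = 2 P^{2}$)
$\left(\left(-2\right) \left(-3\right) + 6\right) z{\left(3 \right)} f{\left(0,-5 \right)} = \left(\left(-2\right) \left(-3\right) + 6\right) 2 \cdot 3^{2} \left(0 - 5\right) = \left(6 + 6\right) 2 \cdot 9 \left(-5\right) = 12 \cdot 18 \left(-5\right) = 216 \left(-5\right) = -1080$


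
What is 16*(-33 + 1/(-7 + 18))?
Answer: -5792/11 ≈ -526.54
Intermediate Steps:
16*(-33 + 1/(-7 + 18)) = 16*(-33 + 1/11) = 16*(-362/11) = -5792/11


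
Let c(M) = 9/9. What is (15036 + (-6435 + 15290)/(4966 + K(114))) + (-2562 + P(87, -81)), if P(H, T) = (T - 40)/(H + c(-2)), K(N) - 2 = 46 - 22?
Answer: 62272199/4992 ≈ 12474.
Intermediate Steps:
c(M) = 1 (c(M) = 9*(⅑) = 1)
K(N) = 26 (K(N) = 2 + (46 - 22) = 2 + 24 = 26)
P(H, T) = (-40 + T)/(1 + H) (P(H, T) = (T - 40)/(H + 1) = (-40 + T)/(1 + H))
(15036 + (-6435 + 15290)/(4966 + K(114))) + (-2562 + P(87, -81)) = (15036 + (-6435 + 15290)/(4966 + 26)) + (-2562 + (-40 - 81)/(1 + 87)) = (15036 + 8855/4992) + (-2562 - 121/88) = (15036 + 8855*(1/4992)) + (-2562 + (1/88)*(-121)) = (15036 + 8855/4992) + (-2562 - 11/8) = 75068567/4992 - 20507/8 = 62272199/4992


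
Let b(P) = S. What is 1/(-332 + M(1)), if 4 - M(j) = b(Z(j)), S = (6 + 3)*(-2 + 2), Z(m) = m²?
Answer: -1/328 ≈ -0.0030488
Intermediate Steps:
S = 0 (S = 9*0 = 0)
b(P) = 0
M(j) = 4 (M(j) = 4 - 1*0 = 4 + 0 = 4)
1/(-332 + M(1)) = 1/(-332 + 4) = 1/(-328) = -1/328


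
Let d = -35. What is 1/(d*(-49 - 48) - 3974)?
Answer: -1/579 ≈ -0.0017271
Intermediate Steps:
1/(d*(-49 - 48) - 3974) = 1/(-35*(-49 - 48) - 3974) = 1/(-35*(-97) - 3974) = 1/(3395 - 3974) = 1/(-579) = -1/579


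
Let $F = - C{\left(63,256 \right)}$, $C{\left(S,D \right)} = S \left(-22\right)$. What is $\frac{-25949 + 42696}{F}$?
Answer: $\frac{16747}{1386} \approx 12.083$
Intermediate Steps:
$C{\left(S,D \right)} = - 22 S$
$F = 1386$ ($F = - \left(-22\right) 63 = \left(-1\right) \left(-1386\right) = 1386$)
$\frac{-25949 + 42696}{F} = \frac{-25949 + 42696}{1386} = 16747 \cdot \frac{1}{1386} = \frac{16747}{1386}$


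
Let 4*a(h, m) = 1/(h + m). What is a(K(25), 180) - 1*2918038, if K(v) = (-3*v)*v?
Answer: -19784297641/6780 ≈ -2.9180e+6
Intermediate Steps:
K(v) = -3*v**2
a(h, m) = 1/(4*(h + m))
a(K(25), 180) - 1*2918038 = 1/(4*(-3*25**2 + 180)) - 1*2918038 = 1/(4*(-3*625 + 180)) - 2918038 = 1/(4*(-1875 + 180)) - 2918038 = (1/4)/(-1695) - 2918038 = (1/4)*(-1/1695) - 2918038 = -1/6780 - 2918038 = -19784297641/6780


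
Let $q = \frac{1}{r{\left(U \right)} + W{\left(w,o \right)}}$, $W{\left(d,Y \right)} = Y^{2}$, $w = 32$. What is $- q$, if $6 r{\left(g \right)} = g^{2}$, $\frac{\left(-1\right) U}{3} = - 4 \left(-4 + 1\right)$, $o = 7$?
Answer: $- \frac{1}{265} \approx -0.0037736$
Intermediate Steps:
$U = -36$ ($U = - 3 \left(- 4 \left(-4 + 1\right)\right) = - 3 \left(\left(-4\right) \left(-3\right)\right) = \left(-3\right) 12 = -36$)
$r{\left(g \right)} = \frac{g^{2}}{6}$
$q = \frac{1}{265}$ ($q = \frac{1}{\frac{\left(-36\right)^{2}}{6} + 7^{2}} = \frac{1}{\frac{1}{6} \cdot 1296 + 49} = \frac{1}{216 + 49} = \frac{1}{265} \approx 0.0037736$)
$- q = \left(-1\right) \frac{1}{265} = - \frac{1}{265}$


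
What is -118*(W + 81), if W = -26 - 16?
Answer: -4602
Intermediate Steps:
W = -42
-118*(W + 81) = -118*(-42 + 81) = -118*39 = -4602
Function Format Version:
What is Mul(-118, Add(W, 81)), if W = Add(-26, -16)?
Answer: -4602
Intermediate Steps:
W = -42
Mul(-118, Add(W, 81)) = Mul(-118, Add(-42, 81)) = Mul(-118, 39) = -4602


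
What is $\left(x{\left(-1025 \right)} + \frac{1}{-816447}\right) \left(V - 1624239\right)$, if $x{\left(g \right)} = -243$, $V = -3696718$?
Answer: $\frac{1055659894607254}{816447} \approx 1.293 \cdot 10^{9}$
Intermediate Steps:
$\left(x{\left(-1025 \right)} + \frac{1}{-816447}\right) \left(V - 1624239\right) = \left(-243 + \frac{1}{-816447}\right) \left(-3696718 - 1624239\right) = \left(-243 - \frac{1}{816447}\right) \left(-5320957\right) = \left(- \frac{198396622}{816447}\right) \left(-5320957\right) = \frac{1055659894607254}{816447}$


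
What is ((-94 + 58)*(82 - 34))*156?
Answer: -269568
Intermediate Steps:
((-94 + 58)*(82 - 34))*156 = -36*48*156 = -1728*156 = -269568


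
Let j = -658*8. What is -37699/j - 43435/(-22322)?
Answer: 535079459/58751504 ≈ 9.1075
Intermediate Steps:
j = -5264
-37699/j - 43435/(-22322) = -37699/(-5264) - 43435/(-22322) = -37699*(-1/5264) - 43435*(-1/22322) = 37699/5264 + 43435/22322 = 535079459/58751504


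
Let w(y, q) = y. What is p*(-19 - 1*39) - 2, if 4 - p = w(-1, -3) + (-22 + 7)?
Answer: -1162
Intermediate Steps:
p = 20 (p = 4 - (-1 + (-22 + 7)) = 4 - (-1 - 15) = 4 - 1*(-16) = 4 + 16 = 20)
p*(-19 - 1*39) - 2 = 20*(-19 - 1*39) - 2 = 20*(-19 - 39) - 2 = 20*(-58) - 2 = -1160 - 2 = -1162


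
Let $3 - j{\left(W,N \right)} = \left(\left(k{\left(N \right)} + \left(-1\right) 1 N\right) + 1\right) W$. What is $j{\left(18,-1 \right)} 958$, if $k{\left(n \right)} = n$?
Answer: $-14370$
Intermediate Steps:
$j{\left(W,N \right)} = 3 - W$ ($j{\left(W,N \right)} = 3 - \left(\left(N + \left(-1\right) 1 N\right) + 1\right) W = 3 - \left(\left(N - N\right) + 1\right) W = 3 - \left(0 + 1\right) W = 3 - 1 W = 3 - W$)
$j{\left(18,-1 \right)} 958 = \left(3 - 18\right) 958 = \left(-15\right) 958 = -14370$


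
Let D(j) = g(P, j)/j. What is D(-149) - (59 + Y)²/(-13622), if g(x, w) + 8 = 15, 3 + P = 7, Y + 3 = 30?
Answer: 503325/1014839 ≈ 0.49597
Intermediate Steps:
Y = 27 (Y = -3 + 30 = 27)
P = 4 (P = -3 + 7 = 4)
g(x, w) = 7 (g(x, w) = -8 + 15 = 7)
D(j) = 7/j
D(-149) - (59 + Y)²/(-13622) = 7/(-149) - (59 + 27)²/(-13622) = 7*(-1/149) - 86²*(-1)/13622 = -7/149 - 7396*(-1)/13622 = -7/149 - 1*(-3698/6811) = -7/149 + 3698/6811 = 503325/1014839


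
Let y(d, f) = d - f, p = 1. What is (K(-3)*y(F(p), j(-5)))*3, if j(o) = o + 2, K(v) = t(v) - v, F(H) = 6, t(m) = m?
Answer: 0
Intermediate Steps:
K(v) = 0 (K(v) = v - v = 0)
j(o) = 2 + o
(K(-3)*y(F(p), j(-5)))*3 = (0*(6 - (2 - 5)))*3 = (0*(6 - 1*(-3)))*3 = (0*(6 + 3))*3 = (0*9)*3 = 0*3 = 0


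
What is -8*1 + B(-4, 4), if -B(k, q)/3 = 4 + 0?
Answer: -20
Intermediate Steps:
B(k, q) = -12 (B(k, q) = -3*(4 + 0) = -3*4 = -12)
-8*1 + B(-4, 4) = -8*1 - 12 = -8 - 12 = -20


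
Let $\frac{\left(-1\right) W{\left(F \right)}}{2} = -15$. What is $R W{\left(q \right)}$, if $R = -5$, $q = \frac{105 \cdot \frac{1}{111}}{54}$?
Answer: $-150$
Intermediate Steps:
$q = \frac{35}{1998}$ ($q = 105 \cdot \frac{1}{111} \cdot \frac{1}{54} = \frac{35}{37} \cdot \frac{1}{54} = \frac{35}{1998} \approx 0.017518$)
$W{\left(F \right)} = 30$ ($W{\left(F \right)} = \left(-2\right) \left(-15\right) = 30$)
$R W{\left(q \right)} = \left(-5\right) 30 = -150$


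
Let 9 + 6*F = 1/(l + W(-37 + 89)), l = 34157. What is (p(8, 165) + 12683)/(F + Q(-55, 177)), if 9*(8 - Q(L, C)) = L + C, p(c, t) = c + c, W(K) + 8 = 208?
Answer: -3926695887/2181668 ≈ -1799.9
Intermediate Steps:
W(K) = 200 (W(K) = -8 + 208 = 200)
p(c, t) = 2*c
F = -154606/103071 (F = -3/2 + 1/(6*(34157 + 200)) = -3/2 + (1/6)/34357 = -3/2 + (1/6)*(1/34357) = -3/2 + 1/206142 = -154606/103071 ≈ -1.5000)
Q(L, C) = 8 - C/9 - L/9 (Q(L, C) = 8 - (L + C)/9 = 8 - (C + L)/9 = 8 + (-C/9 - L/9) = 8 - C/9 - L/9)
(p(8, 165) + 12683)/(F + Q(-55, 177)) = (2*8 + 12683)/(-154606/103071 + (8 - 1/9*177 - 1/9*(-55))) = (16 + 12683)/(-154606/103071 + (8 - 59/3 + 55/9)) = 12699/(-154606/103071 - 50/9) = 12699/(-2181668/309213) = 12699*(-309213/2181668) = -3926695887/2181668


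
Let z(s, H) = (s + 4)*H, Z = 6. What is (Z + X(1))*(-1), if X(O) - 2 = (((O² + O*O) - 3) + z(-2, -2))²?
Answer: -33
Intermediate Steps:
z(s, H) = H*(4 + s) (z(s, H) = (4 + s)*H = H*(4 + s))
X(O) = 2 + (-7 + 2*O²)² (X(O) = 2 + (((O² + O*O) - 3) - 2*(4 - 2))² = 2 + (((O² + O²) - 3) - 2*2)² = 2 + ((2*O² - 3) - 4)² = 2 + ((-3 + 2*O²) - 4)² = 2 + (-7 + 2*O²)²)
(Z + X(1))*(-1) = (6 + (2 + (7 - 2*1²)²))*(-1) = (6 + (2 + (7 - 2*1)²))*(-1) = (6 + (2 + (7 - 2)²))*(-1) = (6 + (2 + 5²))*(-1) = (6 + (2 + 25))*(-1) = (6 + 27)*(-1) = 33*(-1) = -33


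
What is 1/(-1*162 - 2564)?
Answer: -1/2726 ≈ -0.00036684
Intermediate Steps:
1/(-1*162 - 2564) = 1/(-162 - 2564) = 1/(-2726) = -1/2726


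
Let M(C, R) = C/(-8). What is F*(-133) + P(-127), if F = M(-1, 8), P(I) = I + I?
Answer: -2165/8 ≈ -270.63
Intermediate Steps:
P(I) = 2*I
M(C, R) = -C/8 (M(C, R) = C*(-1/8) = -C/8)
F = 1/8 (F = -1/8*(-1) = 1/8 ≈ 0.12500)
F*(-133) + P(-127) = (1/8)*(-133) + 2*(-127) = -133/8 - 254 = -2165/8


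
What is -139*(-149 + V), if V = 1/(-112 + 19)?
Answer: 1926262/93 ≈ 20713.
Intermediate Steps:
V = -1/93 (V = 1/(-93) = -1/93 ≈ -0.010753)
-139*(-149 + V) = -139*(-149 - 1/93) = -139*(-13858/93) = 1926262/93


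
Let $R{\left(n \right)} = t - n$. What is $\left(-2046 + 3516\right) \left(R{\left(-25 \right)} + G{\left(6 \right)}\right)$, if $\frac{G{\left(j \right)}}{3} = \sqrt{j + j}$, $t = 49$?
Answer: $108780 + 8820 \sqrt{3} \approx 1.2406 \cdot 10^{5}$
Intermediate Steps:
$R{\left(n \right)} = 49 - n$
$G{\left(j \right)} = 3 \sqrt{2} \sqrt{j}$ ($G{\left(j \right)} = 3 \sqrt{j + j} = 3 \sqrt{2 j} = 3 \sqrt{2} \sqrt{j}$)
$\left(-2046 + 3516\right) \left(R{\left(-25 \right)} + G{\left(6 \right)}\right) = \left(-2046 + 3516\right) \left(\left(49 - -25\right) + 3 \sqrt{2} \sqrt{6}\right) = 1470 \left(\left(49 + 25\right) + 6 \sqrt{3}\right) = 1470 \left(74 + 6 \sqrt{3}\right) = 108780 + 8820 \sqrt{3}$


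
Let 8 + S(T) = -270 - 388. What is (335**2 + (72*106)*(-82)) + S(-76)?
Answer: -514265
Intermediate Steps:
S(T) = -666 (S(T) = -8 + (-270 - 388) = -8 - 658 = -666)
(335**2 + (72*106)*(-82)) + S(-76) = (335**2 + (72*106)*(-82)) - 666 = (112225 + 7632*(-82)) - 666 = (112225 - 625824) - 666 = -513599 - 666 = -514265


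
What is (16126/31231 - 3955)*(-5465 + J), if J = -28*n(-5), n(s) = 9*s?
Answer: 519327924195/31231 ≈ 1.6629e+7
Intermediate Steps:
J = 1260 (J = -252*(-5) = -28*(-45) = 1260)
(16126/31231 - 3955)*(-5465 + J) = (16126/31231 - 3955)*(-5465 + 1260) = (16126*(1/31231) - 3955)*(-4205) = (16126/31231 - 3955)*(-4205) = -123502479/31231*(-4205) = 519327924195/31231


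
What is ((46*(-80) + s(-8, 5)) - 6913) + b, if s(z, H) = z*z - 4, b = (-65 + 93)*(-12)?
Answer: -10869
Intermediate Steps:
b = -336 (b = 28*(-12) = -336)
s(z, H) = -4 + z**2 (s(z, H) = z**2 - 4 = -4 + z**2)
((46*(-80) + s(-8, 5)) - 6913) + b = ((46*(-80) + (-4 + (-8)**2)) - 6913) - 336 = ((-3680 + (-4 + 64)) - 6913) - 336 = ((-3680 + 60) - 6913) - 336 = (-3620 - 6913) - 336 = -10533 - 336 = -10869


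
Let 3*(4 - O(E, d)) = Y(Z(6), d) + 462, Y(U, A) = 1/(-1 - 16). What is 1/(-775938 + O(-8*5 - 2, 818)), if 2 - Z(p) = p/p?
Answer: -51/39580487 ≈ -1.2885e-6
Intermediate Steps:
Z(p) = 1 (Z(p) = 2 - p/p = 2 - 1*1 = 2 - 1 = 1)
Y(U, A) = -1/17 (Y(U, A) = 1/(-17) = -1/17)
O(E, d) = -7649/51 (O(E, d) = 4 - (-1/17 + 462)/3 = 4 - 1/3*7853/17 = 4 - 7853/51 = -7649/51)
1/(-775938 + O(-8*5 - 2, 818)) = 1/(-775938 - 7649/51) = 1/(-39580487/51) = -51/39580487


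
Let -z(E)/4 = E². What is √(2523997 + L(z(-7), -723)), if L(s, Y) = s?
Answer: √2523801 ≈ 1588.6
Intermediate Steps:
z(E) = -4*E²
√(2523997 + L(z(-7), -723)) = √(2523997 - 4*(-7)²) = √(2523997 - 4*49) = √(2523997 - 196) = √2523801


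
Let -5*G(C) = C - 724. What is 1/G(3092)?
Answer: -5/2368 ≈ -0.0021115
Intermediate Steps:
G(C) = 724/5 - C/5 (G(C) = -(C - 724)/5 = -(-724 + C)/5 = 724/5 - C/5)
1/G(3092) = 1/(724/5 - ⅕*3092) = 1/(724/5 - 3092/5) = 1/(-2368/5) = -5/2368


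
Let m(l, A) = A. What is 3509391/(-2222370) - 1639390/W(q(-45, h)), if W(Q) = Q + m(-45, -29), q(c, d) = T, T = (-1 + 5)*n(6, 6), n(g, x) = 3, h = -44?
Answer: 1214423831551/12593430 ≈ 96433.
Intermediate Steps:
T = 12 (T = (-1 + 5)*3 = 4*3 = 12)
q(c, d) = 12
W(Q) = -29 + Q (W(Q) = Q - 29 = -29 + Q)
3509391/(-2222370) - 1639390/W(q(-45, h)) = 3509391/(-2222370) - 1639390/(-29 + 12) = 3509391*(-1/2222370) - 1639390/(-17) = -1169797/740790 - 1639390*(-1/17) = -1169797/740790 + 1639390/17 = 1214423831551/12593430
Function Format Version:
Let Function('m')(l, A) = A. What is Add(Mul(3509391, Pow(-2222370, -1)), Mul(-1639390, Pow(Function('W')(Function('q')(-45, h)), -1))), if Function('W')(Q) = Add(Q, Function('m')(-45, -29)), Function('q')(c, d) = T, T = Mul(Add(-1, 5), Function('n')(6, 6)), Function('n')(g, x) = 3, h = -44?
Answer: Rational(1214423831551, 12593430) ≈ 96433.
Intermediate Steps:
T = 12 (T = Mul(Add(-1, 5), 3) = Mul(4, 3) = 12)
Function('q')(c, d) = 12
Function('W')(Q) = Add(-29, Q) (Function('W')(Q) = Add(Q, -29) = Add(-29, Q))
Add(Mul(3509391, Pow(-2222370, -1)), Mul(-1639390, Pow(Function('W')(Function('q')(-45, h)), -1))) = Add(Mul(3509391, Pow(-2222370, -1)), Mul(-1639390, Pow(Add(-29, 12), -1))) = Add(Mul(3509391, Rational(-1, 2222370)), Mul(-1639390, Pow(-17, -1))) = Add(Rational(-1169797, 740790), Mul(-1639390, Rational(-1, 17))) = Add(Rational(-1169797, 740790), Rational(1639390, 17)) = Rational(1214423831551, 12593430)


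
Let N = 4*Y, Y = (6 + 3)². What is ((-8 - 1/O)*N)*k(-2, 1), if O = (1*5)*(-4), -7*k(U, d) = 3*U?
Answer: -77274/35 ≈ -2207.8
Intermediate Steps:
Y = 81 (Y = 9² = 81)
k(U, d) = -3*U/7
O = -20 (O = 5*(-4) = -20)
N = 324 (N = 4*81 = 324)
((-8 - 1/O)*N)*k(-2, 1) = ((-8 - 1/(-20))*324)*(-3/7*(-2)) = ((-8 - 1*(-1/20))*324)*(6/7) = ((-8 + 1/20)*324)*(6/7) = -159/20*324*(6/7) = -12879/5*6/7 = -77274/35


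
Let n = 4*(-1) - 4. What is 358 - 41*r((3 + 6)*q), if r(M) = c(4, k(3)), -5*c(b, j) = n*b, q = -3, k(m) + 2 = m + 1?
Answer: 478/5 ≈ 95.600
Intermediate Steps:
k(m) = -1 + m (k(m) = -2 + (m + 1) = -2 + (1 + m) = -1 + m)
n = -8 (n = -4 - 4 = -8)
c(b, j) = 8*b/5 (c(b, j) = -(-8)*b/5 = 8*b/5)
r(M) = 32/5 (r(M) = (8/5)*4 = 32/5)
358 - 41*r((3 + 6)*q) = 358 - 41*32/5 = 358 - 1312/5 = 478/5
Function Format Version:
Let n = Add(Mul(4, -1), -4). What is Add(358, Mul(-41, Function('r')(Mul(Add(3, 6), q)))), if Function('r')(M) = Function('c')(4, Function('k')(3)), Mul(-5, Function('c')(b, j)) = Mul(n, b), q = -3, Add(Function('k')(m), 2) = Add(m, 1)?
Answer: Rational(478, 5) ≈ 95.600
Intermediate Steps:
Function('k')(m) = Add(-1, m) (Function('k')(m) = Add(-2, Add(m, 1)) = Add(-2, Add(1, m)) = Add(-1, m))
n = -8 (n = Add(-4, -4) = -8)
Function('c')(b, j) = Mul(Rational(8, 5), b) (Function('c')(b, j) = Mul(Rational(-1, 5), Mul(-8, b)) = Mul(Rational(8, 5), b))
Function('r')(M) = Rational(32, 5) (Function('r')(M) = Mul(Rational(8, 5), 4) = Rational(32, 5))
Add(358, Mul(-41, Function('r')(Mul(Add(3, 6), q)))) = Add(358, Mul(-41, Rational(32, 5))) = Add(358, Rational(-1312, 5)) = Rational(478, 5)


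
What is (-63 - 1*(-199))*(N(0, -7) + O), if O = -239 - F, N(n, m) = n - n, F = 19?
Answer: -35088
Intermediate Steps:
N(n, m) = 0
O = -258 (O = -239 - 1*19 = -239 - 19 = -258)
(-63 - 1*(-199))*(N(0, -7) + O) = (-63 - 1*(-199))*(0 - 258) = (-63 + 199)*(-258) = 136*(-258) = -35088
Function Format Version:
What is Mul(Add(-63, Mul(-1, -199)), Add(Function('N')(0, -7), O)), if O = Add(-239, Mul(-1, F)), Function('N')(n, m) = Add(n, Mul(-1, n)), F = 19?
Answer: -35088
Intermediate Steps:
Function('N')(n, m) = 0
O = -258 (O = Add(-239, Mul(-1, 19)) = Add(-239, -19) = -258)
Mul(Add(-63, Mul(-1, -199)), Add(Function('N')(0, -7), O)) = Mul(Add(-63, Mul(-1, -199)), Add(0, -258)) = Mul(Add(-63, 199), -258) = Mul(136, -258) = -35088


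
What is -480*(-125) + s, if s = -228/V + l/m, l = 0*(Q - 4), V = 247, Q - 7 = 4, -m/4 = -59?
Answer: 779988/13 ≈ 59999.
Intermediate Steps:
m = 236 (m = -4*(-59) = 236)
Q = 11 (Q = 7 + 4 = 11)
l = 0 (l = 0*(11 - 4) = 0*7 = 0)
s = -12/13 (s = -228/247 + 0/236 = -228*1/247 + 0*(1/236) = -12/13 + 0 = -12/13 ≈ -0.92308)
-480*(-125) + s = -480*(-125) - 12/13 = 60000 - 12/13 = 779988/13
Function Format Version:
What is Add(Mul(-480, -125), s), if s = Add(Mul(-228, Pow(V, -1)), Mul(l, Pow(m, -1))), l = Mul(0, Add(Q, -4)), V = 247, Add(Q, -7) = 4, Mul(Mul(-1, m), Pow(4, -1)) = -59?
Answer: Rational(779988, 13) ≈ 59999.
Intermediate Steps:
m = 236 (m = Mul(-4, -59) = 236)
Q = 11 (Q = Add(7, 4) = 11)
l = 0 (l = Mul(0, Add(11, -4)) = Mul(0, 7) = 0)
s = Rational(-12, 13) (s = Add(Mul(-228, Pow(247, -1)), Mul(0, Pow(236, -1))) = Add(Mul(-228, Rational(1, 247)), Mul(0, Rational(1, 236))) = Add(Rational(-12, 13), 0) = Rational(-12, 13) ≈ -0.92308)
Add(Mul(-480, -125), s) = Add(Mul(-480, -125), Rational(-12, 13)) = Add(60000, Rational(-12, 13)) = Rational(779988, 13)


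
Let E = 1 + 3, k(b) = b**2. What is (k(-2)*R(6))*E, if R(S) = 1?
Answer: 16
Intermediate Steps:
E = 4
(k(-2)*R(6))*E = ((-2)**2*1)*4 = (4*1)*4 = 4*4 = 16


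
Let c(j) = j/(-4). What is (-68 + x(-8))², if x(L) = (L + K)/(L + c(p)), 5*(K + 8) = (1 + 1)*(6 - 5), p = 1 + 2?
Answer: 134281744/30625 ≈ 4384.7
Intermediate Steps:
p = 3
c(j) = -j/4 (c(j) = j*(-¼) = -j/4)
K = -38/5 (K = -8 + ((1 + 1)*(6 - 5))/5 = -8 + (2*1)/5 = -8 + (⅕)*2 = -8 + ⅖ = -38/5 ≈ -7.6000)
x(L) = (-38/5 + L)/(-¾ + L) (x(L) = (L - 38/5)/(L - ¼*3) = (-38/5 + L)/(L - ¾) = (-38/5 + L)/(-¾ + L))
(-68 + x(-8))² = (-68 + 4*(-38 + 5*(-8))/(5*(-3 + 4*(-8))))² = (-68 + 4*(-38 - 40)/(5*(-3 - 32)))² = (-68 + (⅘)*(-78)/(-35))² = (-68 + (⅘)*(-1/35)*(-78))² = (-68 + 312/175)² = (-11588/175)² = 134281744/30625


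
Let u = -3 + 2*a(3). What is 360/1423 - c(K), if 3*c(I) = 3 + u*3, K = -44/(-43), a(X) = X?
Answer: -5332/1423 ≈ -3.7470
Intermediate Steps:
K = 44/43 (K = -44*(-1/43) = 44/43 ≈ 1.0233)
u = 3 (u = -3 + 2*3 = -3 + 6 = 3)
c(I) = 4 (c(I) = (3 + 3*3)/3 = (3 + 9)/3 = (⅓)*12 = 4)
360/1423 - c(K) = 360/1423 - 1*4 = 360*(1/1423) - 4 = 360/1423 - 4 = -5332/1423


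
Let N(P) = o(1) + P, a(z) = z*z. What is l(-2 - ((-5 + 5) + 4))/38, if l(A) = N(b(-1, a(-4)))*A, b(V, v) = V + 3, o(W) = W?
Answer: -9/19 ≈ -0.47368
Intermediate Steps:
a(z) = z²
b(V, v) = 3 + V
N(P) = 1 + P
l(A) = 3*A (l(A) = (1 + (3 - 1))*A = (1 + 2)*A = 3*A)
l(-2 - ((-5 + 5) + 4))/38 = (3*(-2 - ((-5 + 5) + 4)))/38 = (3*(-2 - (0 + 4)))*(1/38) = (3*(-2 - 1*4))*(1/38) = (3*(-2 - 4))*(1/38) = (3*(-6))*(1/38) = -18*1/38 = -9/19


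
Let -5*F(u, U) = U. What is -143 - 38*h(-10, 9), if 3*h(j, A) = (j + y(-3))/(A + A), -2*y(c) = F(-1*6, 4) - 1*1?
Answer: -36881/270 ≈ -136.60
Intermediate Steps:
F(u, U) = -U/5
y(c) = 9/10 (y(c) = -(-⅕*4 - 1*1)/2 = -(-⅘ - 1)/2 = -½*(-9/5) = 9/10)
h(j, A) = (9/10 + j)/(6*A) (h(j, A) = ((j + 9/10)/(A + A))/3 = ((9/10 + j)/((2*A)))/3 = ((9/10 + j)*(1/(2*A)))/3 = ((9/10 + j)/(2*A))/3 = (9/10 + j)/(6*A))
-143 - 38*h(-10, 9) = -143 - 19*(9 + 10*(-10))/(30*9) = -143 - 19*(9 - 100)/(30*9) = -143 - 19*(-91)/(30*9) = -143 - 38*(-91/540) = -143 + 1729/270 = -36881/270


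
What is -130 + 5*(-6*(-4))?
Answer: -10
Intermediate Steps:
-130 + 5*(-6*(-4)) = -130 + 5*24 = -130 + 120 = -10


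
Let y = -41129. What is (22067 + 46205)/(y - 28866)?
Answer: -68272/69995 ≈ -0.97538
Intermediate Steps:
(22067 + 46205)/(y - 28866) = (22067 + 46205)/(-41129 - 28866) = 68272/(-69995) = 68272*(-1/69995) = -68272/69995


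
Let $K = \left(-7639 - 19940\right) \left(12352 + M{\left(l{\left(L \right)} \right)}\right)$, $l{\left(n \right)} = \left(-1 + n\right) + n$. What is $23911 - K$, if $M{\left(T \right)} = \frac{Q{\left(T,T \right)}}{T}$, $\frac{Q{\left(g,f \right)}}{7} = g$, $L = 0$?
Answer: $340872772$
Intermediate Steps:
$Q{\left(g,f \right)} = 7 g$
$l{\left(n \right)} = -1 + 2 n$
$M{\left(T \right)} = 7$ ($M{\left(T \right)} = \frac{7 T}{T} = 7$)
$K = -340848861$ ($K = \left(-7639 - 19940\right) \left(12352 + 7\right) = \left(-27579\right) 12359 = -340848861$)
$23911 - K = 23911 - -340848861 = 23911 + 340848861 = 340872772$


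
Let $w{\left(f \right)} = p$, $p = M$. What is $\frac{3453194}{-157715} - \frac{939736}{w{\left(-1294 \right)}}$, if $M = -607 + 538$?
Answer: $\frac{147972192854}{10882335} \approx 13597.0$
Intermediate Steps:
$M = -69$
$p = -69$
$w{\left(f \right)} = -69$
$\frac{3453194}{-157715} - \frac{939736}{w{\left(-1294 \right)}} = \frac{3453194}{-157715} - \frac{939736}{-69} = 3453194 \left(- \frac{1}{157715}\right) - - \frac{939736}{69} = - \frac{3453194}{157715} + \frac{939736}{69} = \frac{147972192854}{10882335}$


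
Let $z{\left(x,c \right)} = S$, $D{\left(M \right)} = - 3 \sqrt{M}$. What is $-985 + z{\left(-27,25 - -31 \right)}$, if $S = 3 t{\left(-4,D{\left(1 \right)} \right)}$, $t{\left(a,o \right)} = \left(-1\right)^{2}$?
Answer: $-982$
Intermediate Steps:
$t{\left(a,o \right)} = 1$
$S = 3$ ($S = 3 \cdot 1 = 3$)
$z{\left(x,c \right)} = 3$
$-985 + z{\left(-27,25 - -31 \right)} = -985 + 3 = -982$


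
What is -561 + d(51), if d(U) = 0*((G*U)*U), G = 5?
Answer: -561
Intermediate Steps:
d(U) = 0 (d(U) = 0*((5*U)*U) = 0*(5*U**2) = 0)
-561 + d(51) = -561 + 0 = -561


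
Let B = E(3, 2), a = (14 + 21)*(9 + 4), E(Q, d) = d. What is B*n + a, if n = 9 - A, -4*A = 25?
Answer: 971/2 ≈ 485.50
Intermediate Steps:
A = -25/4 (A = -1/4*25 = -25/4 ≈ -6.2500)
a = 455 (a = 35*13 = 455)
n = 61/4 (n = 9 - 1*(-25/4) = 9 + 25/4 = 61/4 ≈ 15.250)
B = 2
B*n + a = 2*(61/4) + 455 = 61/2 + 455 = 971/2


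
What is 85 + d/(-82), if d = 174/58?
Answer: 6967/82 ≈ 84.963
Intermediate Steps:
d = 3 (d = 174*(1/58) = 3)
85 + d/(-82) = 85 + 3/(-82) = 85 + 3*(-1/82) = 85 - 3/82 = 6967/82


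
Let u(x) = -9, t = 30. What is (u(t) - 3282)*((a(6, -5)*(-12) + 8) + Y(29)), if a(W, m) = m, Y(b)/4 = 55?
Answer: -947808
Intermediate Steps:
Y(b) = 220 (Y(b) = 4*55 = 220)
(u(t) - 3282)*((a(6, -5)*(-12) + 8) + Y(29)) = (-9 - 3282)*((-5*(-12) + 8) + 220) = -3291*((60 + 8) + 220) = -3291*(68 + 220) = -3291*288 = -947808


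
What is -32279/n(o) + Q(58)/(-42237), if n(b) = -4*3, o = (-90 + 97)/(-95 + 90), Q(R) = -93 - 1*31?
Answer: 454456537/168948 ≈ 2689.9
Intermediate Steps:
Q(R) = -124 (Q(R) = -93 - 31 = -124)
o = -7/5 (o = 7/(-5) = 7*(-⅕) = -7/5 ≈ -1.4000)
n(b) = -12
-32279/n(o) + Q(58)/(-42237) = -32279/(-12) - 124/(-42237) = -32279*(-1/12) - 124*(-1/42237) = 32279/12 + 124/42237 = 454456537/168948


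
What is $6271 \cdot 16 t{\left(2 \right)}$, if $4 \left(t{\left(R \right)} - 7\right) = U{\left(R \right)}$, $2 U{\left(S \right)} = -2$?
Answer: $677268$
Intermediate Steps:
$U{\left(S \right)} = -1$ ($U{\left(S \right)} = \frac{1}{2} \left(-2\right) = -1$)
$t{\left(R \right)} = \frac{27}{4}$ ($t{\left(R \right)} = 7 + \frac{1}{4} \left(-1\right) = 7 - \frac{1}{4} = \frac{27}{4}$)
$6271 \cdot 16 t{\left(2 \right)} = 6271 \cdot 16 \cdot \frac{27}{4} = 6271 \cdot 108 = 677268$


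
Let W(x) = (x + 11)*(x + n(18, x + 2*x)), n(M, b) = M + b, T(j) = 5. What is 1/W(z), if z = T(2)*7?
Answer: 1/7268 ≈ 0.00013759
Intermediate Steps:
z = 35 (z = 5*7 = 35)
W(x) = (11 + x)*(18 + 4*x) (W(x) = (x + 11)*(x + (18 + (x + 2*x))) = (11 + x)*(x + (18 + 3*x)) = (11 + x)*(18 + 4*x))
1/W(z) = 1/(198 + 4*35² + 62*35) = 1/(198 + 4*1225 + 2170) = 1/(198 + 4900 + 2170) = 1/7268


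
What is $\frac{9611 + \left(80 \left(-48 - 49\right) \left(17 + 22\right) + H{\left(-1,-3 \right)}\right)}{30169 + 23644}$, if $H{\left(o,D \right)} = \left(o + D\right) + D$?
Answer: $- \frac{293036}{53813} \approx -5.4454$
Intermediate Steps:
$H{\left(o,D \right)} = o + 2 D$ ($H{\left(o,D \right)} = \left(D + o\right) + D = o + 2 D$)
$\frac{9611 + \left(80 \left(-48 - 49\right) \left(17 + 22\right) + H{\left(-1,-3 \right)}\right)}{30169 + 23644} = \frac{9611 + \left(80 \left(-48 - 49\right) \left(17 + 22\right) + \left(-1 + 2 \left(-3\right)\right)\right)}{30169 + 23644} = \frac{9611 + \left(80 \left(\left(-97\right) 39\right) - 7\right)}{53813} = \left(9611 + \left(80 \left(-3783\right) - 7\right)\right) \frac{1}{53813} = \left(9611 - 302647\right) \frac{1}{53813} = \left(-293036\right) \frac{1}{53813} = - \frac{293036}{53813}$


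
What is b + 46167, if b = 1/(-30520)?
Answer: 1409016839/30520 ≈ 46167.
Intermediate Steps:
b = -1/30520 ≈ -3.2765e-5
b + 46167 = -1/30520 + 46167 = 1409016839/30520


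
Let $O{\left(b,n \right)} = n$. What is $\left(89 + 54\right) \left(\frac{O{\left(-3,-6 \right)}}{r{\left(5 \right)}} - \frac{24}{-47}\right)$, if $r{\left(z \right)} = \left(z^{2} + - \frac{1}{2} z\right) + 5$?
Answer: $\frac{9828}{235} \approx 41.821$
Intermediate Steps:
$r{\left(z \right)} = 5 + z^{2} - \frac{z}{2}$ ($r{\left(z \right)} = \left(z^{2} + \left(-1\right) \frac{1}{2} z\right) + 5 = \left(z^{2} - \frac{z}{2}\right) + 5 = 5 + z^{2} - \frac{z}{2}$)
$\left(89 + 54\right) \left(\frac{O{\left(-3,-6 \right)}}{r{\left(5 \right)}} - \frac{24}{-47}\right) = \left(89 + 54\right) \left(- \frac{6}{5 + 5^{2} - \frac{5}{2}} - \frac{24}{-47}\right) = 143 \left(- \frac{6}{5 + 25 - \frac{5}{2}} - - \frac{24}{47}\right) = 143 \left(- \frac{6}{\frac{55}{2}} + \frac{24}{47}\right) = 143 \left(\left(-6\right) \frac{2}{55} + \frac{24}{47}\right) = 143 \left(- \frac{12}{55} + \frac{24}{47}\right) = 143 \cdot \frac{756}{2585} = \frac{9828}{235}$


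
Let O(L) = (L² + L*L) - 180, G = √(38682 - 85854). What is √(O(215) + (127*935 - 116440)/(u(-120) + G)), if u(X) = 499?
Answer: √5*√((9209007 + 36908*I*√11793)/(499 + 2*I*√11793)) ≈ 303.77 - 0.0027823*I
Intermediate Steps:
G = 2*I*√11793 (G = √(-47172) = 2*I*√11793 ≈ 217.19*I)
O(L) = -180 + 2*L² (O(L) = (L² + L²) - 180 = 2*L² - 180 = -180 + 2*L²)
√(O(215) + (127*935 - 116440)/(u(-120) + G)) = √((-180 + 2*215²) + (127*935 - 116440)/(499 + 2*I*√11793)) = √((-180 + 2*46225) + (118745 - 116440)/(499 + 2*I*√11793)) = √((-180 + 92450) + 2305/(499 + 2*I*√11793)) = √(92270 + 2305/(499 + 2*I*√11793))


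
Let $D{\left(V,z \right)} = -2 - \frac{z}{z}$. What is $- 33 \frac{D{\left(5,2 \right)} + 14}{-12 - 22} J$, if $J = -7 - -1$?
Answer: $- \frac{1089}{17} \approx -64.059$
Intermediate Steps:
$D{\left(V,z \right)} = -3$ ($D{\left(V,z \right)} = -2 - 1 = -3$)
$J = -6$ ($J = -7 + 1 = -6$)
$- 33 \frac{D{\left(5,2 \right)} + 14}{-12 - 22} J = - 33 \frac{-3 + 14}{-12 - 22} \left(-6\right) = - 33 \frac{11}{-34} \left(-6\right) = - 33 \cdot 11 \left(- \frac{1}{34}\right) \left(-6\right) = \left(-33\right) \left(- \frac{11}{34}\right) \left(-6\right) = \frac{363}{34} \left(-6\right) = - \frac{1089}{17}$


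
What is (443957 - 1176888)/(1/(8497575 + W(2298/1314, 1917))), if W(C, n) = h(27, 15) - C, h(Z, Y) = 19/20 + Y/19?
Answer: -518305489191867389/83220 ≈ -6.2281e+12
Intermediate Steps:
h(Z, Y) = 19/20 + Y/19 (h(Z, Y) = 19*(1/20) + Y*(1/19) = 19/20 + Y/19)
W(C, n) = 661/380 - C (W(C, n) = (19/20 + (1/19)*15) - C = (19/20 + 15/19) - C = 661/380 - C)
(443957 - 1176888)/(1/(8497575 + W(2298/1314, 1917))) = (443957 - 1176888)/(1/(8497575 + (661/380 - 2298/1314))) = -(2366692218550891/380 - 732931*2298*1/1314) = -(2366692218550891/380 - 280712573/219) = -732931/(1/(8497575 + (661/380 - 383/219))) = -732931/(1/(8497575 - 781/83220)) = -732931/(1/(707168190719/83220)) = -732931/83220/707168190719 = -732931*707168190719/83220 = -518305489191867389/83220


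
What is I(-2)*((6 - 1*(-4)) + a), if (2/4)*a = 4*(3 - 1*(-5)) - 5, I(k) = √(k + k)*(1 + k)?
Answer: -128*I ≈ -128.0*I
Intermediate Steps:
I(k) = √2*√k*(1 + k) (I(k) = √(2*k)*(1 + k) = (√2*√k)*(1 + k) = √2*√k*(1 + k))
a = 54 (a = 2*(4*(3 - 1*(-5)) - 5) = 2*(4*(3 + 5) - 5) = 2*(4*8 - 5) = 2*(32 - 5) = 2*27 = 54)
I(-2)*((6 - 1*(-4)) + a) = (√2*√(-2)*(1 - 2))*((6 - 1*(-4)) + 54) = (√2*(I*√2)*(-1))*((6 + 4) + 54) = (-2*I)*(10 + 54) = -2*I*64 = -128*I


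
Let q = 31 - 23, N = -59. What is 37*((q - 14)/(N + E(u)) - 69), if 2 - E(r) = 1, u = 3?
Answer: -73926/29 ≈ -2549.2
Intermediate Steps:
E(r) = 1 (E(r) = 2 - 1*1 = 2 - 1 = 1)
q = 8
37*((q - 14)/(N + E(u)) - 69) = 37*((8 - 14)/(-59 + 1) - 69) = 37*(-6/(-58) - 69) = 37*(-6*(-1/58) - 69) = 37*(3/29 - 69) = 37*(-1998/29) = -73926/29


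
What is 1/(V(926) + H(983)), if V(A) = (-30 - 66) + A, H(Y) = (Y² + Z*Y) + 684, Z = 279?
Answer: 1/1242060 ≈ 8.0511e-7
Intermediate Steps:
H(Y) = 684 + Y² + 279*Y (H(Y) = (Y² + 279*Y) + 684 = 684 + Y² + 279*Y)
V(A) = -96 + A
1/(V(926) + H(983)) = 1/((-96 + 926) + (684 + 983² + 279*983)) = 1/(830 + (684 + 966289 + 274257)) = 1/(830 + 1241230) = 1/1242060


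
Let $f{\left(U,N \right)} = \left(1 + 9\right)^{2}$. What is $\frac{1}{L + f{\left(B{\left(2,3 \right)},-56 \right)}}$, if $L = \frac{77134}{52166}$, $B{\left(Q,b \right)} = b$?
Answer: $\frac{26083}{2646867} \approx 0.0098543$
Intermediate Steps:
$f{\left(U,N \right)} = 100$ ($f{\left(U,N \right)} = 10^{2} = 100$)
$L = \frac{38567}{26083}$ ($L = 77134 \cdot \frac{1}{52166} = \frac{38567}{26083} \approx 1.4786$)
$\frac{1}{L + f{\left(B{\left(2,3 \right)},-56 \right)}} = \frac{1}{\frac{38567}{26083} + 100} = \frac{1}{\frac{2646867}{26083}} = \frac{26083}{2646867}$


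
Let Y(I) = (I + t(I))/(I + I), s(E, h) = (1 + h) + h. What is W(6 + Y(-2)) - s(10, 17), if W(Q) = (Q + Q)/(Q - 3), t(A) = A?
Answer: -63/2 ≈ -31.500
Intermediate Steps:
s(E, h) = 1 + 2*h
Y(I) = 1 (Y(I) = (I + I)/(I + I) = (2*I)/((2*I)) = (2*I)*(1/(2*I)) = 1)
W(Q) = 2*Q/(-3 + Q) (W(Q) = (2*Q)/(-3 + Q) = 2*Q/(-3 + Q))
W(6 + Y(-2)) - s(10, 17) = 2*(6 + 1)/(-3 + (6 + 1)) - (1 + 2*17) = 2*7/(-3 + 7) - (1 + 34) = 2*7/4 - 1*35 = 2*7*(¼) - 35 = 7/2 - 35 = -63/2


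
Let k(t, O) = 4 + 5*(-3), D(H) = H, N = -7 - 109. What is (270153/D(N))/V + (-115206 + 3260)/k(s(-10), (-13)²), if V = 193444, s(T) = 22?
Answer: 2512009743101/246834544 ≈ 10177.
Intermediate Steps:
N = -116
k(t, O) = -11 (k(t, O) = 4 - 15 = -11)
(270153/D(N))/V + (-115206 + 3260)/k(s(-10), (-13)²) = (270153/(-116))/193444 + (-115206 + 3260)/(-11) = (270153*(-1/116))*(1/193444) - 111946*(-1/11) = -270153/116*1/193444 + 111946/11 = -270153/22439504 + 111946/11 = 2512009743101/246834544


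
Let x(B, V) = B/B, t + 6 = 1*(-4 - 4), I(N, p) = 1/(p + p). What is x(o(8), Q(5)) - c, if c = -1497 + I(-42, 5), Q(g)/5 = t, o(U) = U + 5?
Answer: 14979/10 ≈ 1497.9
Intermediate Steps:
o(U) = 5 + U
I(N, p) = 1/(2*p)
t = -14 (t = -6 + 1*(-4 - 4) = -6 + 1*(-8) = -6 - 8 = -14)
Q(g) = -70 (Q(g) = 5*(-14) = -70)
x(B, V) = 1
c = -14969/10 (c = -1497 + (½)/5 = -1497 + (½)*(⅕) = -1497 + ⅒ = -14969/10 ≈ -1496.9)
x(o(8), Q(5)) - c = 1 - 1*(-14969/10) = 1 + 14969/10 = 14979/10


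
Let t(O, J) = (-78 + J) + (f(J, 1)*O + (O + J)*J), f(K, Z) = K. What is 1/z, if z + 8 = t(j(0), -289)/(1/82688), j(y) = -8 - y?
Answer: 1/7258187256 ≈ 1.3778e-10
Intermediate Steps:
t(O, J) = -78 + J + J*O + J*(J + O) (t(O, J) = (-78 + J) + (J*O + (O + J)*J) = (-78 + J) + (J*O + (J + O)*J) = (-78 + J) + (J*O + J*(J + O)) = -78 + J + J*O + J*(J + O))
z = 7258187256 (z = -8 + (-78 - 289 + (-289)**2 + 2*(-289)*(-8 - 1*0))/(1/82688) = -8 + (-78 - 289 + 83521 + 2*(-289)*(-8 + 0))/(1/82688) = -8 + (-78 - 289 + 83521 + 2*(-289)*(-8))*82688 = -8 + (-78 - 289 + 83521 + 4624)*82688 = -8 + 87778*82688 = -8 + 7258187264 = 7258187256)
1/z = 1/7258187256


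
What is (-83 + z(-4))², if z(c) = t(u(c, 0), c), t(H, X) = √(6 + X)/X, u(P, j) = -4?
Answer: (332 + √2)²/16 ≈ 6947.8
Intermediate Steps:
t(H, X) = √(6 + X)/X
z(c) = √(6 + c)/c
(-83 + z(-4))² = (-83 + √(6 - 4)/(-4))² = (-83 - √2/4)²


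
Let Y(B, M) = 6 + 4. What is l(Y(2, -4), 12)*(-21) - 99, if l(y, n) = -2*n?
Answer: 405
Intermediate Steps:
Y(B, M) = 10
l(Y(2, -4), 12)*(-21) - 99 = -2*12*(-21) - 99 = -24*(-21) - 99 = 504 - 99 = 405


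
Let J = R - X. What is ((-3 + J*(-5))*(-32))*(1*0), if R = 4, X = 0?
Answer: 0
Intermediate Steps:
J = 4 (J = 4 - 1*0 = 4 + 0 = 4)
((-3 + J*(-5))*(-32))*(1*0) = ((-3 + 4*(-5))*(-32))*(1*0) = ((-3 - 20)*(-32))*0 = -23*(-32)*0 = 736*0 = 0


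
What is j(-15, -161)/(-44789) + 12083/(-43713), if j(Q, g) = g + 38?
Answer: -535808788/1957861557 ≈ -0.27367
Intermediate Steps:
j(Q, g) = 38 + g
j(-15, -161)/(-44789) + 12083/(-43713) = (38 - 161)/(-44789) + 12083/(-43713) = -123*(-1/44789) + 12083*(-1/43713) = 123/44789 - 12083/43713 = -535808788/1957861557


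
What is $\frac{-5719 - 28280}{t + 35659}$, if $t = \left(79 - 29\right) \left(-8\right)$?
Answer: $- \frac{1619}{1679} \approx -0.96426$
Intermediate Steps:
$t = -400$ ($t = 50 \left(-8\right) = -400$)
$\frac{-5719 - 28280}{t + 35659} = \frac{-5719 - 28280}{-400 + 35659} = - \frac{33999}{35259} = \left(-33999\right) \frac{1}{35259} = - \frac{1619}{1679}$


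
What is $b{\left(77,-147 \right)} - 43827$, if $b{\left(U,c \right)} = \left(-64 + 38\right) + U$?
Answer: $-43776$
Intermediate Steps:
$b{\left(U,c \right)} = -26 + U$
$b{\left(77,-147 \right)} - 43827 = \left(-26 + 77\right) - 43827 = 51 - 43827 = -43776$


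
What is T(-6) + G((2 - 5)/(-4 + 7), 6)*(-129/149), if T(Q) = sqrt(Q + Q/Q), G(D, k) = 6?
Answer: -774/149 + I*sqrt(5) ≈ -5.1946 + 2.2361*I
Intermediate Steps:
T(Q) = sqrt(1 + Q) (T(Q) = sqrt(Q + 1) = sqrt(1 + Q))
T(-6) + G((2 - 5)/(-4 + 7), 6)*(-129/149) = sqrt(1 - 6) + 6*(-129/149) = sqrt(-5) + 6*(-129*1/149) = I*sqrt(5) + 6*(-129/149) = I*sqrt(5) - 774/149 = -774/149 + I*sqrt(5)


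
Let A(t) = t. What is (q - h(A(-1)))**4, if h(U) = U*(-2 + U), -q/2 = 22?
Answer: 4879681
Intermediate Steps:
q = -44 (q = -2*22 = -44)
(q - h(A(-1)))**4 = (-44 - (-1)*(-2 - 1))**4 = (-44 - (-1)*(-3))**4 = (-44 - 1*3)**4 = (-44 - 3)**4 = (-47)**4 = 4879681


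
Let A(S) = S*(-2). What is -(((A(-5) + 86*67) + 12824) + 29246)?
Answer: -47842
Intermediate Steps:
A(S) = -2*S
-(((A(-5) + 86*67) + 12824) + 29246) = -(((-2*(-5) + 86*67) + 12824) + 29246) = -(((10 + 5762) + 12824) + 29246) = -((5772 + 12824) + 29246) = -(18596 + 29246) = -1*47842 = -47842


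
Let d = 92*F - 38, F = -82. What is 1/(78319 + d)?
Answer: 1/70737 ≈ 1.4137e-5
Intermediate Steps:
d = -7582 (d = 92*(-82) - 38 = -7544 - 38 = -7582)
1/(78319 + d) = 1/(78319 - 7582) = 1/70737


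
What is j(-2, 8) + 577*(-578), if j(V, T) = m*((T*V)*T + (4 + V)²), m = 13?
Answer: -335118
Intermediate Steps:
j(V, T) = 13*(4 + V)² + 13*V*T² (j(V, T) = 13*((T*V)*T + (4 + V)²) = 13*(V*T² + (4 + V)²) = 13*((4 + V)² + V*T²) = 13*(4 + V)² + 13*V*T²)
j(-2, 8) + 577*(-578) = (13*(4 - 2)² + 13*(-2)*8²) + 577*(-578) = (13*2² + 13*(-2)*64) - 333506 = (13*4 - 1664) - 333506 = (52 - 1664) - 333506 = -1612 - 333506 = -335118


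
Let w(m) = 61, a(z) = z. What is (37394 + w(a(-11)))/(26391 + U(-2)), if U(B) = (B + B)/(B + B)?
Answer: 37455/26392 ≈ 1.4192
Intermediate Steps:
U(B) = 1 (U(B) = (2*B)/((2*B)) = (2*B)*(1/(2*B)) = 1)
(37394 + w(a(-11)))/(26391 + U(-2)) = (37394 + 61)/(26391 + 1) = 37455/26392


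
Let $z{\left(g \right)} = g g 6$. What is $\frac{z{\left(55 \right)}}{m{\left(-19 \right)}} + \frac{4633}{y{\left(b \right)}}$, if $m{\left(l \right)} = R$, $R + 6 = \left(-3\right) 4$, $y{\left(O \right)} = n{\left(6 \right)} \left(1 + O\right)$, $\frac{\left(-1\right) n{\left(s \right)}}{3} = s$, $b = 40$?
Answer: $- \frac{18263}{18} \approx -1014.6$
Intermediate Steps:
$n{\left(s \right)} = - 3 s$
$y{\left(O \right)} = -18 - 18 O$ ($y{\left(O \right)} = \left(-3\right) 6 \left(1 + O\right) = - 18 \left(1 + O\right) = -18 - 18 O$)
$R = -18$ ($R = -6 - 12 = -18$)
$z{\left(g \right)} = 6 g^{2}$ ($z{\left(g \right)} = g 6 g = 6 g^{2}$)
$m{\left(l \right)} = -18$
$\frac{z{\left(55 \right)}}{m{\left(-19 \right)}} + \frac{4633}{y{\left(b \right)}} = \frac{6 \cdot 55^{2}}{-18} + \frac{4633}{-18 - 720} = 6 \cdot 3025 \left(- \frac{1}{18}\right) + \frac{4633}{-18 - 720} = 18150 \left(- \frac{1}{18}\right) + \frac{4633}{-738} = - \frac{3025}{3} + 4633 \left(- \frac{1}{738}\right) = - \frac{3025}{3} - \frac{113}{18} = - \frac{18263}{18}$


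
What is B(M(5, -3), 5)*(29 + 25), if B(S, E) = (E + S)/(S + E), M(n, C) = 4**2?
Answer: 54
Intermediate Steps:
M(n, C) = 16
B(S, E) = 1 (B(S, E) = (E + S)/(E + S) = 1)
B(M(5, -3), 5)*(29 + 25) = 1*(29 + 25) = 1*54 = 54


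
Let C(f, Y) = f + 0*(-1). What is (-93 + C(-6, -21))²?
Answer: 9801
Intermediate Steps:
C(f, Y) = f (C(f, Y) = f + 0 = f)
(-93 + C(-6, -21))² = (-93 - 6)² = (-99)² = 9801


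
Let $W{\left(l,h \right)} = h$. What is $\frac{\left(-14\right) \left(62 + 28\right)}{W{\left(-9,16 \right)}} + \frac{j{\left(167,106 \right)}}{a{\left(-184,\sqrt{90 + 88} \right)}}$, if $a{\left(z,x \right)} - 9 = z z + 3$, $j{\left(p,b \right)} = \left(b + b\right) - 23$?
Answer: $- \frac{666729}{8467} \approx -78.744$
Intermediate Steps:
$j{\left(p,b \right)} = -23 + 2 b$ ($j{\left(p,b \right)} = 2 b - 23 = -23 + 2 b$)
$a{\left(z,x \right)} = 12 + z^{2}$ ($a{\left(z,x \right)} = 9 + \left(z z + 3\right) = 9 + \left(z^{2} + 3\right) = 9 + \left(3 + z^{2}\right) = 12 + z^{2}$)
$\frac{\left(-14\right) \left(62 + 28\right)}{W{\left(-9,16 \right)}} + \frac{j{\left(167,106 \right)}}{a{\left(-184,\sqrt{90 + 88} \right)}} = \frac{\left(-14\right) \left(62 + 28\right)}{16} + \frac{-23 + 2 \cdot 106}{12 + \left(-184\right)^{2}} = \left(-14\right) 90 \cdot \frac{1}{16} + \frac{-23 + 212}{12 + 33856} = \left(-1260\right) \frac{1}{16} + \frac{189}{33868} = - \frac{315}{4} + 189 \cdot \frac{1}{33868} = - \frac{315}{4} + \frac{189}{33868} = - \frac{666729}{8467}$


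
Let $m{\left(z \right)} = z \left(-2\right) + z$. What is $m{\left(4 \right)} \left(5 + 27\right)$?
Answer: $-128$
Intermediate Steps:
$m{\left(z \right)} = - z$ ($m{\left(z \right)} = - 2 z + z = - z$)
$m{\left(4 \right)} \left(5 + 27\right) = \left(-1\right) 4 \left(5 + 27\right) = \left(-4\right) 32 = -128$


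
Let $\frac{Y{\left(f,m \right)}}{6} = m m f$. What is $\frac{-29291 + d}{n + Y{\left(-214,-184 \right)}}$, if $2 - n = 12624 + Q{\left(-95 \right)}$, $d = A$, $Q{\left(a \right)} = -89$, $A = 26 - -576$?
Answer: $\frac{28689}{43483637} \approx 0.00065977$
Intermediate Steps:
$A = 602$ ($A = 26 + 576 = 602$)
$Y{\left(f,m \right)} = 6 f m^{2}$ ($Y{\left(f,m \right)} = 6 m m f = 6 m^{2} f = 6 f m^{2}$)
$d = 602$
$n = -12533$ ($n = 2 - \left(12624 - 89\right) = 2 - 12535 = -12533$)
$\frac{-29291 + d}{n + Y{\left(-214,-184 \right)}} = \frac{-29291 + 602}{-12533 + 6 \left(-214\right) \left(-184\right)^{2}} = - \frac{28689}{-12533 + 6 \left(-214\right) 33856} = - \frac{28689}{-12533 - 43471104} = - \frac{28689}{-43483637} = \left(-28689\right) \left(- \frac{1}{43483637}\right) = \frac{28689}{43483637}$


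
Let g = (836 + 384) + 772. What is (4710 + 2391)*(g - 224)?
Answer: 12554568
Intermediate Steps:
g = 1992 (g = 1220 + 772 = 1992)
(4710 + 2391)*(g - 224) = (4710 + 2391)*(1992 - 224) = 7101*1768 = 12554568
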